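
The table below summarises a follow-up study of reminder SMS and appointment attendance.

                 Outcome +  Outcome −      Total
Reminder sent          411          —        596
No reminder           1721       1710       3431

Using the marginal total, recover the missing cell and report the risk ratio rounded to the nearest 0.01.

1.37

The missing cell is in the exposed row: 596 − 411 = 185.
So a = 411, b = 185, c = 1721, d = 1710.
RR = [a/(a+b)] / [c/(c+d)] = (411/596) / (1721/3431) = 0.68960/0.50160 = 1.37479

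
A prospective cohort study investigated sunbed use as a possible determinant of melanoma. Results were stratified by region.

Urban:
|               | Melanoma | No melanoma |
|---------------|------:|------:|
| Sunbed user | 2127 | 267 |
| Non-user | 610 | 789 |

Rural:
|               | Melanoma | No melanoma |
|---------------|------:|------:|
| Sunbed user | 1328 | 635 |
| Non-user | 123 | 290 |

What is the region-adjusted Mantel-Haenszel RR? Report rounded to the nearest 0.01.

2.09

RR_MH = Σ(aᵢ·n₀ᵢ/nᵢ) / Σ(cᵢ·n₁ᵢ/nᵢ), with n₁ᵢ = aᵢ+bᵢ (exposed), n₀ᵢ = cᵢ+dᵢ (unexposed), nᵢ = n₁ᵢ+n₀ᵢ.
Stratum 1 (Urban): n₁ = 2394, n₀ = 1399, n = 3793; a·n₀/n = 2127·1399/3793 = 784.5170; c·n₁/n = 610·2394/3793 = 385.0092
Stratum 2 (Rural): n₁ = 1963, n₀ = 413, n = 2376; a·n₀/n = 1328·413/2376 = 230.8350; c·n₁/n = 123·1963/2376 = 101.6199
RR_MH = (784.5170 + 230.8350) / (385.0092 + 101.6199) = 1015.3520 / 486.6292 = 2.08650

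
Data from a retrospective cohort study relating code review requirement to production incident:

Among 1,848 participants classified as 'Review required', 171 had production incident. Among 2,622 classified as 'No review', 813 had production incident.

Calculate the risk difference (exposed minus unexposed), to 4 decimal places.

From the description: a = 171, b = 1677, c = 813, d = 1809.
Risk in exposed = 171/1848 = 0.092532; risk in unexposed = 813/2622 = 0.310069.
Risk difference = 0.092532 − 0.310069 = -0.217536

-0.2175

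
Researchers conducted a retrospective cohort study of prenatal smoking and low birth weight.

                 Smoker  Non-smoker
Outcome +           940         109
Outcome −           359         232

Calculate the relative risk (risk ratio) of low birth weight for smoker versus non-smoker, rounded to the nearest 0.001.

Reading the table with exposure as columns: a = 940 (Smoker, case), b = 359 (Smoker, non-case), c = 109 (Non-smoker, case), d = 232.
Risk in exposed = 940/1299 = 0.72363; risk in unexposed = 109/341 = 0.31965.
RR = 0.72363 / 0.31965 = 2.26384
The risk among the exposed is 2.26 times that among the unexposed.

2.264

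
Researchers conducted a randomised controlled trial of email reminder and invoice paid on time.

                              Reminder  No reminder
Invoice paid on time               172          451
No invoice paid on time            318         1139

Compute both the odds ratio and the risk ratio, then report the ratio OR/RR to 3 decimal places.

Reading the table with exposure as columns: a = 172 (Reminder, case), b = 318 (Reminder, non-case), c = 451 (No reminder, case), d = 1139.
OR = (172·1139)/(318·451) = 195908/143418 = 1.36599
Risk in exposed = 172/490 = 0.35102; risk in unexposed = 451/1590 = 0.28365; RR = 1.23752
OR/RR = 1.36599 / 1.23752 = 1.10381
The outcome is not rare, so the OR lies further from 1 than the RR.

1.104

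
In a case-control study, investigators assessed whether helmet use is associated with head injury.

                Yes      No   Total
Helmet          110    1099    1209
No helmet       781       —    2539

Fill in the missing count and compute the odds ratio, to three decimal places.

0.225

The missing cell is in the unexposed row: 2539 − 781 = 1758.
So a = 110, b = 1099, c = 781, d = 1758.
OR = (a·d)/(b·c) = (110 × 1758) / (1099 × 781) = 193380 / 858319 = 0.22530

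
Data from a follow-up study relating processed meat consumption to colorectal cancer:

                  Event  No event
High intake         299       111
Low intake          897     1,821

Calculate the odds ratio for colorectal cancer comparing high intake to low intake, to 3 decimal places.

Cells: a = 299, b = 111, c = 897, d = 1821.
OR = (a·d)/(b·c) = (299 × 1821) / (111 × 897) = 544479 / 99567 = 5.46847
The odds of colorectal cancer are about 5.47 times as high in the high intake group.

5.468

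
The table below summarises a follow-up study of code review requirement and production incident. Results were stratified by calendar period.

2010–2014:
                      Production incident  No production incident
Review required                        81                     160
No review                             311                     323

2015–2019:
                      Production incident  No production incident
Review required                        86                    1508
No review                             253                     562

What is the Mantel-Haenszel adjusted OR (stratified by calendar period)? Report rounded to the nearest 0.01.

0.23

OR_MH = Σ(aᵢdᵢ/nᵢ) / Σ(bᵢcᵢ/nᵢ), where nᵢ is the stratum total.
Stratum 1 (2010–2014): n = 875; a·d/n = 81·323/875 = 29.9006; b·c/n = 160·311/875 = 56.8686
Stratum 2 (2015–2019): n = 2409; a·d/n = 86·562/2409 = 20.0631; b·c/n = 1508·253/2409 = 158.3744
OR_MH = (29.9006 + 20.0631) / (56.8686 + 158.3744) = 49.9637 / 215.2430 = 0.23213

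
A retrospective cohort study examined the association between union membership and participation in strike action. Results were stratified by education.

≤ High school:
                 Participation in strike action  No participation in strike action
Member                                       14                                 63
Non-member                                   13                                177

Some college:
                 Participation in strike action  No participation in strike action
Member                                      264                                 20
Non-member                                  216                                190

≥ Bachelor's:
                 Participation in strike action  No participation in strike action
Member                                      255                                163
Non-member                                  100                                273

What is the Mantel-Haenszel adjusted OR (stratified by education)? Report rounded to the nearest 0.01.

OR_MH = Σ(aᵢdᵢ/nᵢ) / Σ(bᵢcᵢ/nᵢ), where nᵢ is the stratum total.
Stratum 1 (≤ High school): n = 267; a·d/n = 14·177/267 = 9.2809; b·c/n = 63·13/267 = 3.0674
Stratum 2 (Some college): n = 690; a·d/n = 264·190/690 = 72.6957; b·c/n = 20·216/690 = 6.2609
Stratum 3 (≥ Bachelor's): n = 791; a·d/n = 255·273/791 = 88.0088; b·c/n = 163·100/791 = 20.6068
OR_MH = (9.2809 + 72.6957 + 88.0088) / (3.0674 + 6.2609 + 20.6068) = 169.9854 / 29.9351 = 5.67846

5.68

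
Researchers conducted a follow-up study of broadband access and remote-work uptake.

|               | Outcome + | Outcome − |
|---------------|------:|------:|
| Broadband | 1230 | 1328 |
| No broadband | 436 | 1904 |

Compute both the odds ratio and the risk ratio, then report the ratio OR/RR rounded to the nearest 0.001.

Cells: a = 1230, b = 1328, c = 436, d = 1904.
OR = (1230·1904)/(1328·436) = 2341920/579008 = 4.04471
Risk in exposed = 1230/2558 = 0.48084; risk in unexposed = 436/2340 = 0.18632; RR = 2.58068
OR/RR = 4.04471 / 2.58068 = 1.56731
The outcome is not rare, so the OR lies further from 1 than the RR.

1.567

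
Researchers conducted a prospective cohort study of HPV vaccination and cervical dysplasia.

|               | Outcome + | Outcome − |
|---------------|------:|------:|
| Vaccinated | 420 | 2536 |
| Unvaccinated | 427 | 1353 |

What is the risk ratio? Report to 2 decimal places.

0.59

Cells: a = 420, b = 2536, c = 427, d = 1353.
Risk in exposed = 420/2956 = 0.14208; risk in unexposed = 427/1780 = 0.23989.
RR = 0.14208 / 0.23989 = 0.59229
The risk is 41% lower among the exposed than among the unexposed.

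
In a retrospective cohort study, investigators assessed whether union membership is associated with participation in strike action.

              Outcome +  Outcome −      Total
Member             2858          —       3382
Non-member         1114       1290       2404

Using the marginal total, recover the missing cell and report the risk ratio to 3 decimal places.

1.824

The missing cell is in the exposed row: 3382 − 2858 = 524.
So a = 2858, b = 524, c = 1114, d = 1290.
RR = [a/(a+b)] / [c/(c+d)] = (2858/3382) / (1114/2404) = 0.84506/0.46339 = 1.82363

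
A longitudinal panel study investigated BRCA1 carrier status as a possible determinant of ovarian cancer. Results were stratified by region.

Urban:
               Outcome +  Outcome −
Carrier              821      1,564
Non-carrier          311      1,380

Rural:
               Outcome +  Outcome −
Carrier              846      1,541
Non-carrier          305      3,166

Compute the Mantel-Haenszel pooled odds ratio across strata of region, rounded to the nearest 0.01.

OR_MH = Σ(aᵢdᵢ/nᵢ) / Σ(bᵢcᵢ/nᵢ), where nᵢ is the stratum total.
Stratum 1 (Urban): n = 4076; a·d/n = 821·1380/4076 = 277.9637; b·c/n = 1564·311/4076 = 119.3337
Stratum 2 (Rural): n = 5858; a·d/n = 846·3166/5858 = 457.2270; b·c/n = 1541·305/5858 = 80.2330
OR_MH = (277.9637 + 457.2270) / (119.3337 + 80.2330) = 735.1907 / 199.5667 = 3.68394

3.68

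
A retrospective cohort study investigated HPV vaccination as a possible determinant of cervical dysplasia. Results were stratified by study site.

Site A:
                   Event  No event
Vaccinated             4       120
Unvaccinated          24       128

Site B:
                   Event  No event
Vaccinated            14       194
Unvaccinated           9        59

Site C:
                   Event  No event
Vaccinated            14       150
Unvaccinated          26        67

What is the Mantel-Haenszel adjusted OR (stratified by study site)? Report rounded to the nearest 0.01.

OR_MH = Σ(aᵢdᵢ/nᵢ) / Σ(bᵢcᵢ/nᵢ), where nᵢ is the stratum total.
Stratum 1 (Site A): n = 276; a·d/n = 4·128/276 = 1.8551; b·c/n = 120·24/276 = 10.4348
Stratum 2 (Site B): n = 276; a·d/n = 14·59/276 = 2.9928; b·c/n = 194·9/276 = 6.3261
Stratum 3 (Site C): n = 257; a·d/n = 14·67/257 = 3.6498; b·c/n = 150·26/257 = 15.1751
OR_MH = (1.8551 + 2.9928 + 3.6498) / (10.4348 + 6.3261 + 15.1751) = 8.4976 / 31.9360 = 0.26608

0.27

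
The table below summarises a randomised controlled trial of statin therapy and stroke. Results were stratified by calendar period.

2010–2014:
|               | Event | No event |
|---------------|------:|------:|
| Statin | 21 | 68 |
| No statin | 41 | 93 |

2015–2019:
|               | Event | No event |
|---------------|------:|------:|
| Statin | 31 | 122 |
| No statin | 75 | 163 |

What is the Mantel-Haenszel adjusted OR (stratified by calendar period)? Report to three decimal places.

OR_MH = Σ(aᵢdᵢ/nᵢ) / Σ(bᵢcᵢ/nᵢ), where nᵢ is the stratum total.
Stratum 1 (2010–2014): n = 223; a·d/n = 21·93/223 = 8.7578; b·c/n = 68·41/223 = 12.5022
Stratum 2 (2015–2019): n = 391; a·d/n = 31·163/391 = 12.9233; b·c/n = 122·75/391 = 23.4015
OR_MH = (8.7578 + 12.9233) / (12.5022 + 23.4015) = 21.6811 / 35.9038 = 0.60387

0.604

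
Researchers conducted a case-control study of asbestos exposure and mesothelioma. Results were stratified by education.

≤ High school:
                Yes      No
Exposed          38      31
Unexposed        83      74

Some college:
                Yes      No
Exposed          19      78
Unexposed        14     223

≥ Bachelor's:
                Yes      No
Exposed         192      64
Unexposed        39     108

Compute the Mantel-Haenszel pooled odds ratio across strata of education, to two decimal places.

3.67

OR_MH = Σ(aᵢdᵢ/nᵢ) / Σ(bᵢcᵢ/nᵢ), where nᵢ is the stratum total.
Stratum 1 (≤ High school): n = 226; a·d/n = 38·74/226 = 12.4425; b·c/n = 31·83/226 = 11.3850
Stratum 2 (Some college): n = 334; a·d/n = 19·223/334 = 12.6856; b·c/n = 78·14/334 = 3.2695
Stratum 3 (≥ Bachelor's): n = 403; a·d/n = 192·108/403 = 51.4541; b·c/n = 64·39/403 = 6.1935
OR_MH = (12.4425 + 12.6856 + 51.4541) / (11.3850 + 3.2695 + 6.1935) = 76.5822 / 20.8480 = 3.67337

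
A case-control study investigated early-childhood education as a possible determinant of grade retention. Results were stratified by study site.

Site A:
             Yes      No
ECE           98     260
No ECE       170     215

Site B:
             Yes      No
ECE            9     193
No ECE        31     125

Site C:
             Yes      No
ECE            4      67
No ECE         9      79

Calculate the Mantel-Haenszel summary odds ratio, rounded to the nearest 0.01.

OR_MH = Σ(aᵢdᵢ/nᵢ) / Σ(bᵢcᵢ/nᵢ), where nᵢ is the stratum total.
Stratum 1 (Site A): n = 743; a·d/n = 98·215/743 = 28.3580; b·c/n = 260·170/743 = 59.4886
Stratum 2 (Site B): n = 358; a·d/n = 9·125/358 = 3.1425; b·c/n = 193·31/358 = 16.7123
Stratum 3 (Site C): n = 159; a·d/n = 4·79/159 = 1.9874; b·c/n = 67·9/159 = 3.7925
OR_MH = (28.3580 + 3.1425 + 1.9874) / (59.4886 + 16.7123 + 3.7925) = 33.4879 / 79.9933 = 0.41863

0.42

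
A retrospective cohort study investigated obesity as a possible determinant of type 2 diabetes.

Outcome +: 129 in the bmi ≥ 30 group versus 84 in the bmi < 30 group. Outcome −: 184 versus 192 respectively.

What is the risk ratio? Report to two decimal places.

1.35

From the description: a = 129, b = 184, c = 84, d = 192.
Risk in exposed = 129/313 = 0.41214; risk in unexposed = 84/276 = 0.30435.
RR = 0.41214 / 0.30435 = 1.35418
The risk among the exposed is 1.35 times that among the unexposed.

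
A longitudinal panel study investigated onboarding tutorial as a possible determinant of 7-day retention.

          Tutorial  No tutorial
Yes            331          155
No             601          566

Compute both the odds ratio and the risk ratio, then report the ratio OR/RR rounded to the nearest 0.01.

1.22

Reading the table with exposure as columns: a = 331 (Tutorial, case), b = 601 (Tutorial, non-case), c = 155 (No tutorial, case), d = 566.
OR = (331·566)/(601·155) = 187346/93155 = 2.01112
Risk in exposed = 331/932 = 0.35515; risk in unexposed = 155/721 = 0.21498; RR = 1.65202
OR/RR = 2.01112 / 1.65202 = 1.21737
The outcome is not rare, so the OR lies further from 1 than the RR.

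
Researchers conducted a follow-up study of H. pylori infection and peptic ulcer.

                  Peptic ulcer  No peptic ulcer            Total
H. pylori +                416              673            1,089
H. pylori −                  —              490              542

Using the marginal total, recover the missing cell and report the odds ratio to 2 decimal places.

5.82

The missing cell is in the unexposed row: 542 − 490 = 52.
So a = 416, b = 673, c = 52, d = 490.
OR = (a·d)/(b·c) = (416 × 490) / (673 × 52) = 203840 / 34996 = 5.82467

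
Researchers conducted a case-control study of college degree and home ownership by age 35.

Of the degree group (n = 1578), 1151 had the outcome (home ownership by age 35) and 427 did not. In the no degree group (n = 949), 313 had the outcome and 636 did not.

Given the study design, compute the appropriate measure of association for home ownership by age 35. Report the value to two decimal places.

5.48

From the description: a = 1151, b = 427, c = 313, d = 636.
This is a case-control study: participants were sampled on outcome status, so risks in the source population cannot be estimated directly — relative risk is not valid here. The odds ratio is the appropriate measure.
OR = (a·d)/(b·c) = (1151 × 636) / (427 × 313) = 732036 / 133651 = 5.47722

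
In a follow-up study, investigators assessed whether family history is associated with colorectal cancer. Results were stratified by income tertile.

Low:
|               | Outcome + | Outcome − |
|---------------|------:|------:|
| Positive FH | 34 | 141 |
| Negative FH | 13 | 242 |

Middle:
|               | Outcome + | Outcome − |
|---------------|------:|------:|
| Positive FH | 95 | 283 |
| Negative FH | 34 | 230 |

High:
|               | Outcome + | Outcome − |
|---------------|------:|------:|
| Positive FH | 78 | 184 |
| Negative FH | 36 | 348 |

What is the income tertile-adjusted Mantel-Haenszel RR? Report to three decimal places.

2.646

RR_MH = Σ(aᵢ·n₀ᵢ/nᵢ) / Σ(cᵢ·n₁ᵢ/nᵢ), with n₁ᵢ = aᵢ+bᵢ (exposed), n₀ᵢ = cᵢ+dᵢ (unexposed), nᵢ = n₁ᵢ+n₀ᵢ.
Stratum 1 (Low): n₁ = 175, n₀ = 255, n = 430; a·n₀/n = 34·255/430 = 20.1628; c·n₁/n = 13·175/430 = 5.2907
Stratum 2 (Middle): n₁ = 378, n₀ = 264, n = 642; a·n₀/n = 95·264/642 = 39.0654; c·n₁/n = 34·378/642 = 20.0187
Stratum 3 (High): n₁ = 262, n₀ = 384, n = 646; a·n₀/n = 78·384/646 = 46.3653; c·n₁/n = 36·262/646 = 14.6006
RR_MH = (20.1628 + 39.0654 + 46.3653) / (5.2907 + 20.0187 + 14.6006) = 105.5935 / 39.9100 = 2.64579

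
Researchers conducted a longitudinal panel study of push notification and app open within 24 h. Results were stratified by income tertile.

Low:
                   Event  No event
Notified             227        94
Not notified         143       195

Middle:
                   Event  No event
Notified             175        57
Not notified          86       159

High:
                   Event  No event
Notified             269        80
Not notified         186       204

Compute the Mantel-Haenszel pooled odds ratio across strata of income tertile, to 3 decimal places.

OR_MH = Σ(aᵢdᵢ/nᵢ) / Σ(bᵢcᵢ/nᵢ), where nᵢ is the stratum total.
Stratum 1 (Low): n = 659; a·d/n = 227·195/659 = 67.1700; b·c/n = 94·143/659 = 20.3976
Stratum 2 (Middle): n = 477; a·d/n = 175·159/477 = 58.3333; b·c/n = 57·86/477 = 10.2767
Stratum 3 (High): n = 739; a·d/n = 269·204/739 = 74.2571; b·c/n = 80·186/739 = 20.1353
OR_MH = (67.1700 + 58.3333 + 74.2571) / (20.3976 + 10.2767 + 20.1353) = 199.7604 / 50.8096 = 3.93155

3.932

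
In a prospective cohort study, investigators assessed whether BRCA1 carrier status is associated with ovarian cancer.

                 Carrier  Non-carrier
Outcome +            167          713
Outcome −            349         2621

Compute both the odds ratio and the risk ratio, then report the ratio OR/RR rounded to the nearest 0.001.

Reading the table with exposure as columns: a = 167 (Carrier, case), b = 349 (Carrier, non-case), c = 713 (Non-carrier, case), d = 2621.
OR = (167·2621)/(349·713) = 437707/248837 = 1.75901
Risk in exposed = 167/516 = 0.32364; risk in unexposed = 713/3334 = 0.21386; RR = 1.51336
OR/RR = 1.75901 / 1.51336 = 1.16232
The outcome is not rare, so the OR lies further from 1 than the RR.

1.162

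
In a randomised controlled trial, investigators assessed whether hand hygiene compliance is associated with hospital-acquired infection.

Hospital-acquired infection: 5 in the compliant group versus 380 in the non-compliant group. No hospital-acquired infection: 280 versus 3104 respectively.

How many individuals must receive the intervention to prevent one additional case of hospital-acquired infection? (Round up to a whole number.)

11

Risk in treated group = 5/285 = 0.01754; risk in control = 380/3484 = 0.10907.
Absolute risk reduction = 0.10907 − 0.01754 = 0.09153
NNT = 1 / ARR = 1 / 0.09153 = 10.926 → round up → 11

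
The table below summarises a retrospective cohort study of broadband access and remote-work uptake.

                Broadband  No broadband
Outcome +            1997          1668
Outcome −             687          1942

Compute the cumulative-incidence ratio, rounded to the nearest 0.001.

1.610

Reading the table with exposure as columns: a = 1997 (Broadband, case), b = 687 (Broadband, non-case), c = 1668 (No broadband, case), d = 1942.
Risk in exposed = 1997/2684 = 0.74404; risk in unexposed = 1668/3610 = 0.46205.
RR = 0.74404 / 0.46205 = 1.61030
The risk among the exposed is 1.61 times that among the unexposed.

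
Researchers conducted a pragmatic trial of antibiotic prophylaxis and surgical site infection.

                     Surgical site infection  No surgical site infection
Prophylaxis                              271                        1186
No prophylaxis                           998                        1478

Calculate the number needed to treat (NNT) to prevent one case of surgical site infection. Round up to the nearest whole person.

Risk in treated group = 271/1457 = 0.18600; risk in control = 998/2476 = 0.40307.
Absolute risk reduction = 0.40307 − 0.18600 = 0.21707
NNT = 1 / ARR = 1 / 0.21707 = 4.607 → round up → 5

5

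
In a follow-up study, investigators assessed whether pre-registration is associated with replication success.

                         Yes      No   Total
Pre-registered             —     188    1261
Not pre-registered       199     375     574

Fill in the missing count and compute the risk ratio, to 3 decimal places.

2.454

The missing cell is in the exposed row: 1261 − 188 = 1073.
So a = 1073, b = 188, c = 199, d = 375.
RR = [a/(a+b)] / [c/(c+d)] = (1073/1261) / (199/574) = 0.85091/0.34669 = 2.45439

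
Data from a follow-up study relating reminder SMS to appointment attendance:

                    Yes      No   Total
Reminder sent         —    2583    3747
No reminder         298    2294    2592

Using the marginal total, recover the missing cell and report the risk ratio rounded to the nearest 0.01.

The missing cell is in the exposed row: 3747 − 2583 = 1164.
So a = 1164, b = 2583, c = 298, d = 2294.
RR = [a/(a+b)] / [c/(c+d)] = (1164/3747) / (298/2592) = 0.31065/0.11497 = 2.70202

2.70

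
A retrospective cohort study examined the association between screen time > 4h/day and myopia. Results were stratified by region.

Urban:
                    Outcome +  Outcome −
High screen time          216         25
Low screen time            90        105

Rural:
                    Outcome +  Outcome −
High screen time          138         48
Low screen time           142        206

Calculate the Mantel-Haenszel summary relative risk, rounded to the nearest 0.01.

RR_MH = Σ(aᵢ·n₀ᵢ/nᵢ) / Σ(cᵢ·n₁ᵢ/nᵢ), with n₁ᵢ = aᵢ+bᵢ (exposed), n₀ᵢ = cᵢ+dᵢ (unexposed), nᵢ = n₁ᵢ+n₀ᵢ.
Stratum 1 (Urban): n₁ = 241, n₀ = 195, n = 436; a·n₀/n = 216·195/436 = 96.6055; c·n₁/n = 90·241/436 = 49.7477
Stratum 2 (Rural): n₁ = 186, n₀ = 348, n = 534; a·n₀/n = 138·348/534 = 89.9326; c·n₁/n = 142·186/534 = 49.4607
RR_MH = (96.6055 + 89.9326) / (49.7477 + 49.4607) = 186.5381 / 99.2084 = 1.88027

1.88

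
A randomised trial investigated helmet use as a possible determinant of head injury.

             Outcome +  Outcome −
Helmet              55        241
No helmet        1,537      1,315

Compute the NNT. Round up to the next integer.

3

Risk in treated group = 55/296 = 0.18581; risk in control = 1537/2852 = 0.53892.
Absolute risk reduction = 0.53892 − 0.18581 = 0.35311
NNT = 1 / ARR = 1 / 0.35311 = 2.832 → round up → 3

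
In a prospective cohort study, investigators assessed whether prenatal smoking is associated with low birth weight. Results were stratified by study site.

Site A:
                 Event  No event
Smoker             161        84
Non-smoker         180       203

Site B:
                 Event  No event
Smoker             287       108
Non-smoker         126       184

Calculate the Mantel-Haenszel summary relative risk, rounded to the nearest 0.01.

1.59

RR_MH = Σ(aᵢ·n₀ᵢ/nᵢ) / Σ(cᵢ·n₁ᵢ/nᵢ), with n₁ᵢ = aᵢ+bᵢ (exposed), n₀ᵢ = cᵢ+dᵢ (unexposed), nᵢ = n₁ᵢ+n₀ᵢ.
Stratum 1 (Site A): n₁ = 245, n₀ = 383, n = 628; a·n₀/n = 161·383/628 = 98.1895; c·n₁/n = 180·245/628 = 70.2229
Stratum 2 (Site B): n₁ = 395, n₀ = 310, n = 705; a·n₀/n = 287·310/705 = 126.1986; c·n₁/n = 126·395/705 = 70.5957
RR_MH = (98.1895 + 126.1986) / (70.2229 + 70.5957) = 224.3881 / 140.8187 = 1.59345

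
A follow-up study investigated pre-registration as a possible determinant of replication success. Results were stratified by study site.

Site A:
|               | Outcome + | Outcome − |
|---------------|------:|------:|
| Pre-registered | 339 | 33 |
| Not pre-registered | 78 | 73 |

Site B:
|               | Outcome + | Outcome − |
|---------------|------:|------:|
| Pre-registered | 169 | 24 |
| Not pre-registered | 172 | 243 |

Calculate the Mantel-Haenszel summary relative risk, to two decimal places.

1.94

RR_MH = Σ(aᵢ·n₀ᵢ/nᵢ) / Σ(cᵢ·n₁ᵢ/nᵢ), with n₁ᵢ = aᵢ+bᵢ (exposed), n₀ᵢ = cᵢ+dᵢ (unexposed), nᵢ = n₁ᵢ+n₀ᵢ.
Stratum 1 (Site A): n₁ = 372, n₀ = 151, n = 523; a·n₀/n = 339·151/523 = 97.8757; c·n₁/n = 78·372/523 = 55.4799
Stratum 2 (Site B): n₁ = 193, n₀ = 415, n = 608; a·n₀/n = 169·415/608 = 115.3536; c·n₁/n = 172·193/608 = 54.5987
RR_MH = (97.8757 + 115.3536) / (55.4799 + 54.5987) = 213.2293 / 110.0786 = 1.93706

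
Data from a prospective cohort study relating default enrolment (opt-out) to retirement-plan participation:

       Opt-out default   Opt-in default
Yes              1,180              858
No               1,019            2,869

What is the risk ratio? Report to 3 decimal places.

2.331

Reading the table with exposure as columns: a = 1180 (Opt-out default, case), b = 1019 (Opt-out default, non-case), c = 858 (Opt-in default, case), d = 2869.
Risk in exposed = 1180/2199 = 0.53661; risk in unexposed = 858/3727 = 0.23021.
RR = 0.53661 / 0.23021 = 2.33093
The risk among the exposed is 2.33 times that among the unexposed.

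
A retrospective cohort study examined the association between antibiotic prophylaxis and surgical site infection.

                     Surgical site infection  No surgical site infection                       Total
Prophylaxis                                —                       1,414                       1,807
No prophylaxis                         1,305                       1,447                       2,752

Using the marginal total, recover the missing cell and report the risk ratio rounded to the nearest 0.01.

The missing cell is in the exposed row: 1807 − 1414 = 393.
So a = 393, b = 1414, c = 1305, d = 1447.
RR = [a/(a+b)] / [c/(c+d)] = (393/1807) / (1305/2752) = 0.21749/0.47420 = 0.45864

0.46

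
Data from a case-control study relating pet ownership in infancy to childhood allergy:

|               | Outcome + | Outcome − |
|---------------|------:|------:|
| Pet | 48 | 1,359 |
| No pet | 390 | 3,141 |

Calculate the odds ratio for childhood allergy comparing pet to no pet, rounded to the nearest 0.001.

0.284

Cells: a = 48, b = 1359, c = 390, d = 3141.
OR = (a·d)/(b·c) = (48 × 3141) / (1359 × 390) = 150768 / 530010 = 0.28446
Exposure is associated with lower odds of childhood allergy (OR = 0.28 < 1).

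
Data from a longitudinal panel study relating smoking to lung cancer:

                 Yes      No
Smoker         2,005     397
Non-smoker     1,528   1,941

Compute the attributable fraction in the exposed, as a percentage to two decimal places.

47.23

Cells: a = 2005, b = 397, c = 1528, d = 1941.
Risk in exposed = 2005/2402 = 0.83472; risk in unexposed = 1528/3469 = 0.44047.
RR = 0.83472/0.44047 = 1.89506
AR% = (RR − 1)/RR × 100 = (1.89506 − 1)/1.89506 × 100 = 47.2311%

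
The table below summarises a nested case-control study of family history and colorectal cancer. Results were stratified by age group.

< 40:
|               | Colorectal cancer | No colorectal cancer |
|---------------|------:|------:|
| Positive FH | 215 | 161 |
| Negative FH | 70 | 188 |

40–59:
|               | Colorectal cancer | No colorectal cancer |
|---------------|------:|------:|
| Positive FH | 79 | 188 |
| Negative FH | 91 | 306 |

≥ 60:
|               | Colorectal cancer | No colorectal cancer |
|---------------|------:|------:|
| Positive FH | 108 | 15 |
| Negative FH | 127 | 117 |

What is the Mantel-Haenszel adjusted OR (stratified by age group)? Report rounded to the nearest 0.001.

OR_MH = Σ(aᵢdᵢ/nᵢ) / Σ(bᵢcᵢ/nᵢ), where nᵢ is the stratum total.
Stratum 1 (< 40): n = 634; a·d/n = 215·188/634 = 63.7539; b·c/n = 161·70/634 = 17.7760
Stratum 2 (40–59): n = 664; a·d/n = 79·306/664 = 36.4066; b·c/n = 188·91/664 = 25.7651
Stratum 3 (≥ 60): n = 367; a·d/n = 108·117/367 = 34.4305; b·c/n = 15·127/367 = 5.1907
OR_MH = (63.7539 + 36.4066 + 34.4305) / (17.7760 + 25.7651 + 5.1907) = 134.5911 / 48.7318 = 2.76187

2.762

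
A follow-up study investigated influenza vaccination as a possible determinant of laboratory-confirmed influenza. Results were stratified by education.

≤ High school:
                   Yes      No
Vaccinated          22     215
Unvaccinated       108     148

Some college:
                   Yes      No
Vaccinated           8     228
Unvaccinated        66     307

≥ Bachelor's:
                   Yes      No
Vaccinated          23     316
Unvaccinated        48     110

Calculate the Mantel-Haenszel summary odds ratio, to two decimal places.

0.15

OR_MH = Σ(aᵢdᵢ/nᵢ) / Σ(bᵢcᵢ/nᵢ), where nᵢ is the stratum total.
Stratum 1 (≤ High school): n = 493; a·d/n = 22·148/493 = 6.6045; b·c/n = 215·108/493 = 47.0994
Stratum 2 (Some college): n = 609; a·d/n = 8·307/609 = 4.0328; b·c/n = 228·66/609 = 24.7094
Stratum 3 (≥ Bachelor's): n = 497; a·d/n = 23·110/497 = 5.0905; b·c/n = 316·48/497 = 30.5191
OR_MH = (6.6045 + 4.0328 + 5.0905) / (47.0994 + 24.7094 + 30.5191) = 15.7278 / 102.3279 = 0.15370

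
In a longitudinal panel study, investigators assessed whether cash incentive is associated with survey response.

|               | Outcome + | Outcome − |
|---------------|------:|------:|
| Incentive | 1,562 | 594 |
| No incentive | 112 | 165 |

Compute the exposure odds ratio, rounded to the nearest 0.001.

3.874

Cells: a = 1562, b = 594, c = 112, d = 165.
OR = (a·d)/(b·c) = (1562 × 165) / (594 × 112) = 257730 / 66528 = 3.87401
The odds of survey response are about 3.87 times as high in the incentive group.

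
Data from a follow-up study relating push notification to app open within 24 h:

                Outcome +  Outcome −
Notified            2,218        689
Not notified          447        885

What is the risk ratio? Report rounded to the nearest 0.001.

Cells: a = 2218, b = 689, c = 447, d = 885.
Risk in exposed = 2218/2907 = 0.76299; risk in unexposed = 447/1332 = 0.33559.
RR = 0.76299 / 0.33559 = 2.27360
The risk among the exposed is 2.27 times that among the unexposed.

2.274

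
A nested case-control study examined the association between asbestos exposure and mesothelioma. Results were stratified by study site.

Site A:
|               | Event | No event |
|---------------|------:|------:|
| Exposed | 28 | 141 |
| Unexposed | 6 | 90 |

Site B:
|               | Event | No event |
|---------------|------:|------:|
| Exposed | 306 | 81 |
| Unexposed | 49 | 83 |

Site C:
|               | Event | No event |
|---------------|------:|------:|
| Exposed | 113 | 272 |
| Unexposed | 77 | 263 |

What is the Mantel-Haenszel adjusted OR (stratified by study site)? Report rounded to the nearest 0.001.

2.503

OR_MH = Σ(aᵢdᵢ/nᵢ) / Σ(bᵢcᵢ/nᵢ), where nᵢ is the stratum total.
Stratum 1 (Site A): n = 265; a·d/n = 28·90/265 = 9.5094; b·c/n = 141·6/265 = 3.1925
Stratum 2 (Site B): n = 519; a·d/n = 306·83/519 = 48.9364; b·c/n = 81·49/519 = 7.6474
Stratum 3 (Site C): n = 725; a·d/n = 113·263/725 = 40.9917; b·c/n = 272·77/725 = 28.8883
OR_MH = (9.5094 + 48.9364 + 40.9917) / (3.1925 + 7.6474 + 28.8883) = 99.4376 / 39.7281 = 2.50295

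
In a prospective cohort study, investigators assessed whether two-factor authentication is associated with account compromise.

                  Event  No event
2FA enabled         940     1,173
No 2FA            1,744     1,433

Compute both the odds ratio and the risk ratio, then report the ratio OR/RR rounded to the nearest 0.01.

0.81

Cells: a = 940, b = 1173, c = 1744, d = 1433.
OR = (940·1433)/(1173·1744) = 1347020/2045712 = 0.65846
Risk in exposed = 940/2113 = 0.44487; risk in unexposed = 1744/3177 = 0.54895; RR = 0.81040
OR/RR = 0.65846 / 0.81040 = 0.81251
The outcome is not rare, so the OR lies further from 1 than the RR.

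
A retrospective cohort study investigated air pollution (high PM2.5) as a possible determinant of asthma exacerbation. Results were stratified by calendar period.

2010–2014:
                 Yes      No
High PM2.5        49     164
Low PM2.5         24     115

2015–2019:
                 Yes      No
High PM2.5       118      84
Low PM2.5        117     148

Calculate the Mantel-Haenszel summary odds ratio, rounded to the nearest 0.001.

OR_MH = Σ(aᵢdᵢ/nᵢ) / Σ(bᵢcᵢ/nᵢ), where nᵢ is the stratum total.
Stratum 1 (2010–2014): n = 352; a·d/n = 49·115/352 = 16.0085; b·c/n = 164·24/352 = 11.1818
Stratum 2 (2015–2019): n = 467; a·d/n = 118·148/467 = 37.3961; b·c/n = 84·117/467 = 21.0450
OR_MH = (16.0085 + 37.3961) / (11.1818 + 21.0450) = 53.4047 / 32.2268 = 1.65715

1.657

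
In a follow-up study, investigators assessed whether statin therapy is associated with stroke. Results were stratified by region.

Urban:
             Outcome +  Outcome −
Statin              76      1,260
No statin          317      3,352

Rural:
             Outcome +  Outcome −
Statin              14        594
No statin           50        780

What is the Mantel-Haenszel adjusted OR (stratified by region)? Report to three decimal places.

0.582

OR_MH = Σ(aᵢdᵢ/nᵢ) / Σ(bᵢcᵢ/nᵢ), where nᵢ is the stratum total.
Stratum 1 (Urban): n = 5005; a·d/n = 76·3352/5005 = 50.8995; b·c/n = 1260·317/5005 = 79.8042
Stratum 2 (Rural): n = 1438; a·d/n = 14·780/1438 = 7.5939; b·c/n = 594·50/1438 = 20.6537
OR_MH = (50.8995 + 7.5939) / (79.8042 + 20.6537) = 58.4934 / 100.4579 = 0.58227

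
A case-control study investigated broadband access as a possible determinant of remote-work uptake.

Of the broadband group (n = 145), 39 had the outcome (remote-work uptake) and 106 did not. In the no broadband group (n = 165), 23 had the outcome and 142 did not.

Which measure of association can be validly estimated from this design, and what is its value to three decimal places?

From the description: a = 39, b = 106, c = 23, d = 142.
This is a case-control study: participants were sampled on outcome status, so risks in the source population cannot be estimated directly — relative risk is not valid here. The odds ratio is the appropriate measure.
OR = (a·d)/(b·c) = (39 × 142) / (106 × 23) = 5538 / 2438 = 2.27153

2.272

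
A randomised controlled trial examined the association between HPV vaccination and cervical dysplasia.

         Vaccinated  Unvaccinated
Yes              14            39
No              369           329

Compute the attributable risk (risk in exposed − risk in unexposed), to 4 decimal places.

-0.0694

Reading the table with exposure as columns: a = 14 (Vaccinated, case), b = 369 (Vaccinated, non-case), c = 39 (Unvaccinated, case), d = 329.
Risk in exposed = 14/383 = 0.036554; risk in unexposed = 39/368 = 0.105978.
Risk difference = 0.036554 − 0.105978 = -0.069425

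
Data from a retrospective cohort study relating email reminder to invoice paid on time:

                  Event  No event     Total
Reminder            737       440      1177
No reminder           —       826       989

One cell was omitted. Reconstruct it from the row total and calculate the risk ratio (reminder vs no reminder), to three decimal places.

3.799

The missing cell is in the unexposed row: 989 − 826 = 163.
So a = 737, b = 440, c = 163, d = 826.
RR = [a/(a+b)] / [c/(c+d)] = (737/1177) / (163/989) = 0.62617/0.16481 = 3.79927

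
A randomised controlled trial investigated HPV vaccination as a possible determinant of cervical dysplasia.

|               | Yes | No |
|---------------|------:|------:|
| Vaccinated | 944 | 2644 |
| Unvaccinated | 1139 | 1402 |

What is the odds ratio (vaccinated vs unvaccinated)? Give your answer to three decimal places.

0.439

Cells: a = 944, b = 2644, c = 1139, d = 1402.
OR = (a·d)/(b·c) = (944 × 1402) / (2644 × 1139) = 1323488 / 3011516 = 0.43948
Exposure is associated with lower odds of cervical dysplasia (OR = 0.44 < 1).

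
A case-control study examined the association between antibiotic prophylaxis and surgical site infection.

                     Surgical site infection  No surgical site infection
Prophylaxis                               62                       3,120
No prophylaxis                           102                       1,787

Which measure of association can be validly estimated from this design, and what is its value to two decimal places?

0.35

Cells: a = 62, b = 3120, c = 102, d = 1787.
This is a case-control study: participants were sampled on outcome status, so risks in the source population cannot be estimated directly — relative risk is not valid here. The odds ratio is the appropriate measure.
OR = (a·d)/(b·c) = (62 × 1787) / (3120 × 102) = 110794 / 318240 = 0.34815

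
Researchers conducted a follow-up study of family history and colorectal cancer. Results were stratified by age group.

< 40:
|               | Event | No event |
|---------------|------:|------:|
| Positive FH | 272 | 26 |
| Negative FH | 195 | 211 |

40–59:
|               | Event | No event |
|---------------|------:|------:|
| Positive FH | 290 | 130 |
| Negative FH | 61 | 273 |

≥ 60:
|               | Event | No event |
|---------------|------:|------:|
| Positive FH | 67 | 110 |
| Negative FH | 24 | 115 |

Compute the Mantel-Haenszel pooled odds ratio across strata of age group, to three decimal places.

OR_MH = Σ(aᵢdᵢ/nᵢ) / Σ(bᵢcᵢ/nᵢ), where nᵢ is the stratum total.
Stratum 1 (< 40): n = 704; a·d/n = 272·211/704 = 81.5227; b·c/n = 26·195/704 = 7.2017
Stratum 2 (40–59): n = 754; a·d/n = 290·273/754 = 105.0000; b·c/n = 130·61/754 = 10.5172
Stratum 3 (≥ 60): n = 316; a·d/n = 67·115/316 = 24.3829; b·c/n = 110·24/316 = 8.3544
OR_MH = (81.5227 + 105.0000 + 24.3829) / (7.2017 + 10.5172 + 8.3544) = 210.9056 / 26.0734 = 8.08893

8.089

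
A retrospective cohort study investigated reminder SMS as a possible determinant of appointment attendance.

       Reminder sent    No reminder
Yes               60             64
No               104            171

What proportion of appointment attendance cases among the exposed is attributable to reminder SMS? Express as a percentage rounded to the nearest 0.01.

Reading the table with exposure as columns: a = 60 (Reminder sent, case), b = 104 (Reminder sent, non-case), c = 64 (No reminder, case), d = 171.
Risk in exposed = 60/164 = 0.36585; risk in unexposed = 64/235 = 0.27234.
RR = 0.36585/0.27234 = 1.34337
AR% = (RR − 1)/RR × 100 = (1.34337 − 1)/1.34337 × 100 = 25.5603%

25.56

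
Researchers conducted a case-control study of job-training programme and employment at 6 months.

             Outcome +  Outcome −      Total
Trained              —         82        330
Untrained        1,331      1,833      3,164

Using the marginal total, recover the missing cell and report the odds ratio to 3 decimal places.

The missing cell is in the exposed row: 330 − 82 = 248.
So a = 248, b = 82, c = 1331, d = 1833.
OR = (a·d)/(b·c) = (248 × 1833) / (82 × 1331) = 454584 / 109142 = 4.16507

4.165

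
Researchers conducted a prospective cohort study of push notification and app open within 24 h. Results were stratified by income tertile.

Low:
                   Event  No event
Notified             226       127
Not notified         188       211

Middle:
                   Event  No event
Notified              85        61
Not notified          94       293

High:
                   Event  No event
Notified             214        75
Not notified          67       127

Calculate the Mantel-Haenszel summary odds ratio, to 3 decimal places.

OR_MH = Σ(aᵢdᵢ/nᵢ) / Σ(bᵢcᵢ/nᵢ), where nᵢ is the stratum total.
Stratum 1 (Low): n = 752; a·d/n = 226·211/752 = 63.4122; b·c/n = 127·188/752 = 31.7500
Stratum 2 (Middle): n = 533; a·d/n = 85·293/533 = 46.7261; b·c/n = 61·94/533 = 10.7580
Stratum 3 (High): n = 483; a·d/n = 214·127/483 = 56.2692; b·c/n = 75·67/483 = 10.4037
OR_MH = (63.4122 + 46.7261 + 56.2692) / (31.7500 + 10.7580 + 10.4037) = 166.4075 / 52.9117 = 3.14500

3.145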